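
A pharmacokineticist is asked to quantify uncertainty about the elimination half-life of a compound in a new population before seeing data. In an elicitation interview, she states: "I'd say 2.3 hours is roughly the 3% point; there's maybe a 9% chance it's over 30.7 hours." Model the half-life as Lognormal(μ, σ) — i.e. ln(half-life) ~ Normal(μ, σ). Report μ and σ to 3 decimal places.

If T ~ Lognormal(μ,σ) then ln T ~ Normal(μ,σ), so the p-quantile of ln T is μ + z_p·σ.
ln(2.3) = 0.8329 and ln(30.7) = 3.424; z_{0.03} = -1.881, z_{0.91} = 1.341.
σ = (3.424 − 0.8329)/(1.341 − (-1.881)) = 0.804.
μ = 0.8329 − (-1.881)·0.804 = 2.346.

μ ≈ 2.346, σ ≈ 0.804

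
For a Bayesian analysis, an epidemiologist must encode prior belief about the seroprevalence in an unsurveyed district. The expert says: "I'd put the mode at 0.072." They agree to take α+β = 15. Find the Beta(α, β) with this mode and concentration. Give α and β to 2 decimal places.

For α,β > 1 the Beta mode is (α−1)/(α+β−2). With α+β = 15, the mode is (α−1)/13.
Set (α−1)/13 = 0.072 → α = 1 + 0.072·13 = 1.94.
β = 15 − α = 13.06.

α = 1.94, β = 13.06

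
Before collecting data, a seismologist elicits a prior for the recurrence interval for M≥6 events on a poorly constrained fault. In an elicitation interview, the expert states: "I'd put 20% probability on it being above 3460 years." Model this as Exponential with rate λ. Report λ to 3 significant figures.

λ ≈ 0.000465

P(T > 3460.0) = e^(−λ·3460.0) = 0.2, so λ = −ln(0.2)/3460.0 = 0.000465.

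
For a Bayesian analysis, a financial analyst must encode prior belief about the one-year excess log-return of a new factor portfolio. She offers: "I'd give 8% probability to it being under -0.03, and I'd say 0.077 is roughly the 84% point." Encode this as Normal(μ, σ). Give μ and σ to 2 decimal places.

For Normal(μ,σ), the p-quantile is μ + z_p·σ. Here z_{0.08} = -1.405, z_{0.84} = 0.9945.
So -0.03 = μ − 1.405σ and 0.077 = μ + 0.9945σ.
Subtracting: σ = (0.077 − -0.03)/(0.9945 − (-1.405)) = 0.04.
Then μ = -0.03 − (-1.405)·0.04 = 0.03.

μ = 0.03, σ = 0.04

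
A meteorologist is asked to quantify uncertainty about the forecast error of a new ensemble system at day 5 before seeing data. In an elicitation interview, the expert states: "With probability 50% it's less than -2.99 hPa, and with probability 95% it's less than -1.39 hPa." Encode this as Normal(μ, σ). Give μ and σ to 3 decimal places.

For Normal(μ,σ), the p-quantile is μ + z_p·σ. Here z_{0.5} = 0, z_{0.95} = 1.645.
So -2.99 = μ + 0σ and -1.39 = μ + 1.645σ.
Subtracting: σ = (-1.39 − -2.99)/(1.645 − (0)) = 0.973.
Then μ = -2.99 − (0)·0.973 = -2.990.

μ = -2.990, σ = 0.973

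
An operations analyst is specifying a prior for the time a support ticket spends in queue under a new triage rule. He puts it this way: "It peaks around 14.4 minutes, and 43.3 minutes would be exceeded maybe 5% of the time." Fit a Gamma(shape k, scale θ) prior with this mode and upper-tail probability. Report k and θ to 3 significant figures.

k ≈ 3.19, θ ≈ 6.59

Gamma(k,θ) with k>1 has mode (k−1)θ, so θ = 14.4/(k−1).
Need P(X < 43.3) = 0.95 with θ tied to k this way. Start at k = 2, θ = 14.4: P(X<43.3) ≈ 0.802.
Too low — raise k to concentrate. Iterating converges to k ≈ 3.19.
Then θ = 14.4/(3.19−1) ≈ 6.59.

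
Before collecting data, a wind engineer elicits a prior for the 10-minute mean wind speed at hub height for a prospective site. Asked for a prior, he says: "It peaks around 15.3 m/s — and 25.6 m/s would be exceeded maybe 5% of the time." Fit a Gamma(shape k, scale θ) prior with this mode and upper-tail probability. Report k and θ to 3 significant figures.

k ≈ 11.5, θ ≈ 1.45

Gamma(k,θ) with k>1 has mode (k−1)θ, so θ = 15.3/(k−1).
Need P(X < 25.6) = 0.95 with θ tied to k this way. Start at k = 2, θ = 15.3: P(X<25.6) ≈ 0.498.
Too low — raise k to concentrate. Iterating converges to k ≈ 11.5.
Then θ = 15.3/(11.5−1) ≈ 1.45.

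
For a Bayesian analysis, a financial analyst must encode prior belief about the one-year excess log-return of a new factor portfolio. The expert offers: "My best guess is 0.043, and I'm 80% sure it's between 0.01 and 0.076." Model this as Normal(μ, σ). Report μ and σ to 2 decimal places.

A symmetric 80% interval runs μ ± z·σ with z = 1.282.
Half-width = 0.033, so σ = 0.033/1.282 = 0.03.
μ is the stated best guess, 0.04.

μ = 0.04, σ = 0.03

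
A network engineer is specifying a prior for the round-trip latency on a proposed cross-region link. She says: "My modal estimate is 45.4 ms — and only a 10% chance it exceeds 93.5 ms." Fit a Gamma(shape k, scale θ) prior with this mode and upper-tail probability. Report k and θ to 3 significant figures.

Gamma(k,θ) with k>1 has mode (k−1)θ, so θ = 45.4/(k−1).
Need P(X < 93.5) = 0.9 with θ tied to k this way. Start at k = 2, θ = 45.4: P(X<93.5) ≈ 0.610.
Too low — raise k to concentrate. Iterating converges to k ≈ 4.68.
Then θ = 45.4/(4.68−1) ≈ 12.3.

k ≈ 4.68, θ ≈ 12.3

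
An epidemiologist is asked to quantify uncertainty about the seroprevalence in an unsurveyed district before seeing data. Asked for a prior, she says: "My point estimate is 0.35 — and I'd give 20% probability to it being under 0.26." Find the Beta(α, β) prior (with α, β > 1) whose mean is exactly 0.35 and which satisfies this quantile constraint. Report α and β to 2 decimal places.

With mean 0.35 fixed, write α = 0.35s, β = 0.65s where s = α+β.
Need P(θ < 0.26) = 0.2 under Beta(0.35s, 0.65s). Normal approximation: (q−m)/√(m(1−m)/s) ≈ z_{0.2} = -0.842, so s ≈ 0.35·0.65·(-0.842)²/(0.26−0.35)² = 19.9.
At s = 19.9: P(θ<0.26) ≈ 0.204. Adjusting to match 0.2 gives s ≈ 20.49.
So α = 0.35·20.49 ≈ 7.17, β = 0.65·20.49 ≈ 13.32.

α ≈ 7.17, β ≈ 13.32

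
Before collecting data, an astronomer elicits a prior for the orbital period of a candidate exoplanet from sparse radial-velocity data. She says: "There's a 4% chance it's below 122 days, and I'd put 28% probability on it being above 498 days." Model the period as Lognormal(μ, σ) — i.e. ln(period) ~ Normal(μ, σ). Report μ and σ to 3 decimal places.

If T ~ Lognormal(μ,σ) then ln T ~ Normal(μ,σ), so the p-quantile of ln T is μ + z_p·σ.
ln(122) = 4.804 and ln(498) = 6.211; z_{0.04} = -1.751, z_{0.72} = 0.5828.
σ = (6.211 − 4.804)/(0.5828 − (-1.751)) = 0.603.
μ = 4.804 − (-1.751)·0.603 = 5.859.

μ ≈ 5.859, σ ≈ 0.603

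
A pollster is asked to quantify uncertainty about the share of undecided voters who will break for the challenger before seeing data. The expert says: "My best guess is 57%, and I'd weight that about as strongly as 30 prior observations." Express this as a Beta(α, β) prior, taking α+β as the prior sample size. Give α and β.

Under the effective-sample-size interpretation, Beta(α, β) has prior mean α/(α+β) and prior sample size α+β.
So α+β = 30 and α/(α+β) = 0.57, giving α = 0.57·30 = 17.1 and β = 30 − 17.1 = 12.9.

α = 17.1, β = 12.9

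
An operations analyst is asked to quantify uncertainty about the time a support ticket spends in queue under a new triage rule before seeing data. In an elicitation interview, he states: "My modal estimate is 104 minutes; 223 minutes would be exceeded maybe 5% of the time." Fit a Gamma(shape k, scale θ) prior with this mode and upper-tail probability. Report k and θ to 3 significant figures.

k ≈ 5.74, θ ≈ 21.9

Gamma(k,θ) with k>1 has mode (k−1)θ, so θ = 104/(k−1).
Need P(X < 223) = 0.95 with θ tied to k this way. Start at k = 2, θ = 104: P(X<223) ≈ 0.632.
Too low — raise k to concentrate. Iterating converges to k ≈ 5.74.
Then θ = 104/(5.74−1) ≈ 21.9.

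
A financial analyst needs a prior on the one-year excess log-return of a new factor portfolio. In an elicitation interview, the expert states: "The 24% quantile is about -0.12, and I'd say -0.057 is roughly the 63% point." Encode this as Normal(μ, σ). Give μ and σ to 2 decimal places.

The p-quantile of Normal(μ,σ) is μ + z_p·σ, with z_{0.24} = -0.7063 and z_{0.63} = 0.3319.
Eliminate σ: μ = (z₂·x₁ − z₁·x₂)/(z₂ − z₁) = (0.3319·-0.12 − (-0.7063)·-0.057)/1.038 = -0.08.
Then σ = (x₂ − x₁)/(z₂ − z₁) = (-0.057 − -0.12)/1.038 = 0.06.

μ = -0.08, σ = 0.06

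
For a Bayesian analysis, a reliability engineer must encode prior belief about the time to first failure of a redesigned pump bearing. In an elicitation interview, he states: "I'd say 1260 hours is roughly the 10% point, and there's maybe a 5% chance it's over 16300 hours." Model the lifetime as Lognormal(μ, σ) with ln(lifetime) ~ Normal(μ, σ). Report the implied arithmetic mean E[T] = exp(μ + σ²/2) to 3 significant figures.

E[T] ≈ 5670 hours

If T ~ Lognormal(μ,σ) then ln T ~ Normal(μ,σ), so the p-quantile of ln T is μ + z_p·σ.
ln(1260) = 7.139 and ln(16300) = 9.699; z_{0.1} = -1.282, z_{0.95} = 1.645.
σ = (9.699 − 7.139)/(1.645 − (-1.282)) = 0.875.
μ = 7.139 − (-1.282)·0.875 = 8.260.
E[T] = exp(μ + σ²/2) = exp(8.260 + 0.3826) = 5670 hours.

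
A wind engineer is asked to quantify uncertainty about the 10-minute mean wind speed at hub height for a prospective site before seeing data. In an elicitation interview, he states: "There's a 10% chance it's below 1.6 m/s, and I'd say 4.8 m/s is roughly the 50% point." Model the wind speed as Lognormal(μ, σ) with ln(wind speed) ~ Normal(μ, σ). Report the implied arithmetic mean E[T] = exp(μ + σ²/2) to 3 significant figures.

If T ~ Lognormal(μ,σ) then ln T ~ Normal(μ,σ), so the p-quantile of ln T is μ + z_p·σ.
ln(1.6) = 0.47 and ln(4.8) = 1.569; z_{0.1} = -1.282, z_{0.5} = 0.
σ = (1.569 − 0.47)/(0 − (-1.282)) = 0.857.
μ = 0.47 − (-1.282)·0.857 = 1.569.
E[T] = exp(μ + σ²/2) = exp(1.569 + 0.3674) = 6.93 m/s.

E[T] ≈ 6.93 m/s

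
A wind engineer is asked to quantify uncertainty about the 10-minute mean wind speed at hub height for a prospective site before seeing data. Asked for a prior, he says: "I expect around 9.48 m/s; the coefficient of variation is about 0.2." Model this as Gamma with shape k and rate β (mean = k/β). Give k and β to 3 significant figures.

k ≈ 25, β ≈ 2.64

For Gamma(k, rate β): mean = k/β, variance = k/β², so CV = 1/√k.
CV = 0.2, hence k = 1/CV² = 25.
Then β = k/mean = 25/9.48 = 2.64.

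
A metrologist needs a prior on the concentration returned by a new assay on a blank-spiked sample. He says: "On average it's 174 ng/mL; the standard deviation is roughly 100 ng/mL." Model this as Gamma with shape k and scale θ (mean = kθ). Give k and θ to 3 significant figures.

k ≈ 3.03, θ ≈ 57.5

For Gamma(k, scale θ): mean = kθ, variance = kθ², so CV = 1/√k.
CV = SD/mean = 100/174 = 0.5747, hence k = 1/CV² = 3.03.
Then θ = mean/k = 174/3.03 = 57.5.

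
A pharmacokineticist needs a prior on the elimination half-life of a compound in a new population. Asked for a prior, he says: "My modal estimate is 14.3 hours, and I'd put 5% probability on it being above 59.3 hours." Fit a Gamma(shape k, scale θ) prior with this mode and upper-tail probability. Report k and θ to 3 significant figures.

Gamma(k,θ) with k>1 has mode (k−1)θ, so θ = 14.3/(k−1).
Need P(X < 59.3) = 0.95 with θ tied to k this way. Start at k = 2, θ = 14.3: P(X<59.3) ≈ 0.919.
Too low — raise k to concentrate. Iterating converges to k ≈ 2.23.
Then θ = 14.3/(2.23−1) ≈ 11.6.

k ≈ 2.23, θ ≈ 11.6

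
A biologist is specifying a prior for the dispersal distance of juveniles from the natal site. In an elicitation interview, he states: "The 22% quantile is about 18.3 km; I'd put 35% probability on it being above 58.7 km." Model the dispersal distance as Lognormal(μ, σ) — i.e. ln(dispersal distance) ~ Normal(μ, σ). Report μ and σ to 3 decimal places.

μ ≈ 3.684, σ ≈ 1.007

If T ~ Lognormal(μ,σ) then ln T ~ Normal(μ,σ), so the p-quantile of ln T is μ + z_p·σ.
ln(18.3) = 2.907 and ln(58.7) = 4.072; z_{0.22} = -0.7722, z_{0.65} = 0.3853.
σ = (4.072 − 2.907)/(0.3853 − (-0.7722)) = 1.007.
μ = 2.907 − (-0.7722)·1.007 = 3.684.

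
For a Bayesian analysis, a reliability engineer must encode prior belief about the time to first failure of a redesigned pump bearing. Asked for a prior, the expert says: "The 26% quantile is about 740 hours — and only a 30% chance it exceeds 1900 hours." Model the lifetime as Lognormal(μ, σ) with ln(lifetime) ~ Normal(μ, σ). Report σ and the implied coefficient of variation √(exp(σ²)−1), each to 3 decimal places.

If T ~ Lognormal(μ,σ) then ln T ~ Normal(μ,σ), so the p-quantile of ln T is μ + z_p·σ.
ln(740) = 6.607 and ln(1900) = 7.55; z_{0.26} = -0.6433, z_{0.7} = 0.5244.
σ = (7.55 − 6.607)/(0.5244 − (-0.6433)) = 0.808.
μ = 6.607 − (-0.6433)·0.808 = 7.126.
CV = √(exp(σ²)−1) = √(exp(0.6521)−1) = 0.959.

σ ≈ 0.808, CV ≈ 0.959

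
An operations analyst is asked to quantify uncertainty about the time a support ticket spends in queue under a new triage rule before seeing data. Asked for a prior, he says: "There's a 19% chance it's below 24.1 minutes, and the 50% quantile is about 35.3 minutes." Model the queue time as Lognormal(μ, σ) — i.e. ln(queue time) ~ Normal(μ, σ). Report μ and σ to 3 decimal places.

If T ~ Lognormal(μ,σ) then ln T ~ Normal(μ,σ), so the p-quantile of ln T is μ + z_p·σ.
ln(24.1) = 3.182 and ln(35.3) = 3.564; z_{0.19} = -0.8779, z_{0.5} = 0.
σ = (3.564 − 3.182)/(0 − (-0.8779)) = 0.435.
μ = 3.182 − (-0.8779)·0.435 = 3.564.

μ ≈ 3.564, σ ≈ 0.435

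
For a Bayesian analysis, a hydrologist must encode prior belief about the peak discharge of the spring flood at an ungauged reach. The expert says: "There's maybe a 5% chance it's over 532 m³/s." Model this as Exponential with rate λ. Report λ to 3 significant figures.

P(T > 532.0) = e^(−λ·532.0) = 0.05, so λ = −ln(0.05)/532.0 = 0.00563.

λ ≈ 0.00563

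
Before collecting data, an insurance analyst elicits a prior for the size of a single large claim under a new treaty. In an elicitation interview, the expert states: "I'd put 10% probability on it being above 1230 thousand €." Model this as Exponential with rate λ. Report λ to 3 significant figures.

P(T > 1230.0) = e^(−λ·1230.0) = 0.1, so λ = −ln(0.1)/1230.0 = 0.00187.

λ ≈ 0.00187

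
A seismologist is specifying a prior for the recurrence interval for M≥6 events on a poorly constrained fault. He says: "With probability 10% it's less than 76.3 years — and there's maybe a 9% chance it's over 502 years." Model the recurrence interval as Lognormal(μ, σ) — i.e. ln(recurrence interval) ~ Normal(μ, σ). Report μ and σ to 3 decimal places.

μ ≈ 5.255, σ ≈ 0.718

If T ~ Lognormal(μ,σ) then ln T ~ Normal(μ,σ), so the p-quantile of ln T is μ + z_p·σ.
ln(76.3) = 4.335 and ln(502) = 6.219; z_{0.1} = -1.282, z_{0.91} = 1.341.
σ = (6.219 − 4.335)/(1.341 − (-1.282)) = 0.718.
μ = 4.335 − (-1.282)·0.718 = 5.255.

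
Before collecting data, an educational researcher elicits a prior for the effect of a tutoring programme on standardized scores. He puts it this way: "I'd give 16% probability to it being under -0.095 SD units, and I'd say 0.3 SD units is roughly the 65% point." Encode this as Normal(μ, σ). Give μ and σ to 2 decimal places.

The p-quantile of Normal(μ,σ) is μ + z_p·σ, with z_{0.16} = -0.9945 and z_{0.65} = 0.3853.
Eliminate σ: μ = (z₂·x₁ − z₁·x₂)/(z₂ − z₁) = (0.3853·-0.095 − (-0.9945)·0.3)/1.38 = 0.19.
Then σ = (x₂ − x₁)/(z₂ − z₁) = (0.3 − -0.095)/1.38 = 0.29.

μ = 0.19, σ = 0.29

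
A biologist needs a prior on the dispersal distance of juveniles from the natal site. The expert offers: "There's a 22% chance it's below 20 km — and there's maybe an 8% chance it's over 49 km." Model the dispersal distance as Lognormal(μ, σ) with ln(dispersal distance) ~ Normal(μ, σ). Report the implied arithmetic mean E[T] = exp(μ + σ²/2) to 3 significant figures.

E[T] ≈ 29.9 km

If T ~ Lognormal(μ,σ) then ln T ~ Normal(μ,σ), so the p-quantile of ln T is μ + z_p·σ.
ln(20) = 2.996 and ln(49) = 3.892; z_{0.22} = -0.7722, z_{0.92} = 1.405.
σ = (3.892 − 2.996)/(1.405 − (-0.7722)) = 0.412.
μ = 2.996 − (-0.7722)·0.412 = 3.314.
E[T] = exp(μ + σ²/2) = exp(3.314 + 0.0847) = 29.9 km.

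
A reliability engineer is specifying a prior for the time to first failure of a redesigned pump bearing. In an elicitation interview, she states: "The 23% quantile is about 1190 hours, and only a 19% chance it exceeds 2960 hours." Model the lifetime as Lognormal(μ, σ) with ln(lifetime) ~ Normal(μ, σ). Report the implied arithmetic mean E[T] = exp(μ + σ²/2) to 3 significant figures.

E[T] ≈ 2120 hours

If T ~ Lognormal(μ,σ) then ln T ~ Normal(μ,σ), so the p-quantile of ln T is μ + z_p·σ.
ln(1190) = 7.082 and ln(2960) = 7.993; z_{0.23} = -0.7388, z_{0.81} = 0.8779.
σ = (7.993 − 7.082)/(0.8779 − (-0.7388)) = 0.564.
μ = 7.082 − (-0.7388)·0.564 = 7.498.
E[T] = exp(μ + σ²/2) = exp(7.498 + 0.1588) = 2120 hours.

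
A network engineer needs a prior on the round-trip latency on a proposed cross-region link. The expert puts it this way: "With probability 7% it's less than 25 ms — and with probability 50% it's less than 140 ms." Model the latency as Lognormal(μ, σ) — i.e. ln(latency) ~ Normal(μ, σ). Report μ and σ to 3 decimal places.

If T ~ Lognormal(μ,σ) then ln T ~ Normal(μ,σ), so the p-quantile of ln T is μ + z_p·σ.
ln(25) = 3.219 and ln(140) = 4.942; z_{0.07} = -1.476, z_{0.5} = 0.
σ = (4.942 − 3.219)/(0 − (-1.476)) = 1.167.
μ = 3.219 − (-1.476)·1.167 = 4.942.

μ ≈ 4.942, σ ≈ 1.167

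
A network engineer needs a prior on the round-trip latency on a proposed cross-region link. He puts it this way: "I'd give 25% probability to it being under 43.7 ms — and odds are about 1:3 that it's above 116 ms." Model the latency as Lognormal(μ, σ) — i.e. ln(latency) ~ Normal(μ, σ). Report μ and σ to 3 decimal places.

μ ≈ 4.265, σ ≈ 0.724

If T ~ Lognormal(μ,σ) then ln T ~ Normal(μ,σ), so the p-quantile of ln T is μ + z_p·σ.
ln(43.7) = 3.777 and ln(116) = 4.754; z_{0.25} = -0.6745, z_{0.75} = 0.6745.
σ = (4.754 − 3.777)/(0.6745 − (-0.6745)) = 0.724.
μ = 3.777 − (-0.6745)·0.724 = 4.265.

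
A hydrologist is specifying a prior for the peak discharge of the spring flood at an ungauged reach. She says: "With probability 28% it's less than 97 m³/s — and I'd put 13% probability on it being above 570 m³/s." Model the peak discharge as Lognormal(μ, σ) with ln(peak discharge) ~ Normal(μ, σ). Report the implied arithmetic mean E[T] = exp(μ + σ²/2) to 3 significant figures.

E[T] ≈ 303 m³/s

If T ~ Lognormal(μ,σ) then ln T ~ Normal(μ,σ), so the p-quantile of ln T is μ + z_p·σ.
ln(97) = 4.575 and ln(570) = 6.346; z_{0.28} = -0.5828, z_{0.87} = 1.126.
σ = (6.346 − 4.575)/(1.126 − (-0.5828)) = 1.036.
μ = 4.575 − (-0.5828)·1.036 = 5.179.
E[T] = exp(μ + σ²/2) = exp(5.179 + 0.5367) = 303 m³/s.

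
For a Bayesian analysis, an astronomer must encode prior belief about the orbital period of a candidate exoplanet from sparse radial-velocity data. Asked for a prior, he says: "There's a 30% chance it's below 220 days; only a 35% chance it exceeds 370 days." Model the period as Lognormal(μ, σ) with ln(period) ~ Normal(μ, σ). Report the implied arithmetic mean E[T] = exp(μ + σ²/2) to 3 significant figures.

E[T] ≈ 350 days

If T ~ Lognormal(μ,σ) then ln T ~ Normal(μ,σ), so the p-quantile of ln T is μ + z_p·σ.
ln(220) = 5.394 and ln(370) = 5.914; z_{0.3} = -0.5244, z_{0.65} = 0.3853.
σ = (5.914 − 5.394)/(0.3853 − (-0.5244)) = 0.571.
μ = 5.394 − (-0.5244)·0.571 = 5.693.
E[T] = exp(μ + σ²/2) = exp(5.693 + 0.1633) = 350 days.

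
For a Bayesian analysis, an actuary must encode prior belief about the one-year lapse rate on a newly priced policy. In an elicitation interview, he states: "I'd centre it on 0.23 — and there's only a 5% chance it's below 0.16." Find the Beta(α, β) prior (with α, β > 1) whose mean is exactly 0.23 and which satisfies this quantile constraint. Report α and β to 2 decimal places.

α ≈ 20.09, β ≈ 67.27

With mean 0.23 fixed, write α = 0.23s, β = 0.77s where s = α+β.
Need P(θ < 0.16) = 0.05 under Beta(0.23s, 0.77s). Normal approximation: (q−m)/√(m(1−m)/s) ≈ z_{0.05} = -1.64, so s ≈ 0.23·0.77·(-1.64)²/(0.16−0.23)² = 97.8.
At s = 97.8: P(θ<0.16) ≈ 0.040. Adjusting to match 0.05 gives s ≈ 87.36.
So α = 0.23·87.36 ≈ 20.09, β = 0.77·87.36 ≈ 67.27.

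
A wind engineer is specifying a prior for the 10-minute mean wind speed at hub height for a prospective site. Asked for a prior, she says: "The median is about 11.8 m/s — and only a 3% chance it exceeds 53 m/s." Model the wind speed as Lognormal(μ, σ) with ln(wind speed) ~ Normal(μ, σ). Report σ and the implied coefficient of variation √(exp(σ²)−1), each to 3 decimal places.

If T ~ Lognormal(μ,σ) then ln T ~ Normal(μ,σ), so the p-quantile of ln T is μ + z_p·σ.
ln(11.8) = 2.468 and ln(53) = 3.97; z_{0.5} = 0, z_{0.97} = 1.881.
σ = (3.97 − 2.468)/(1.881 − (0)) = 0.799.
μ = 2.468 − (0)·0.799 = 2.468.
CV = √(exp(σ²)−1) = √(exp(0.6379)−1) = 0.945.

σ ≈ 0.799, CV ≈ 0.945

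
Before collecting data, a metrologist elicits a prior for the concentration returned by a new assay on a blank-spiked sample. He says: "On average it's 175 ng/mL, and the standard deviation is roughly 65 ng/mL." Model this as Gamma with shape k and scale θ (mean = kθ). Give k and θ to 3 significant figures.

k ≈ 7.25, θ ≈ 24.1

For Gamma(k, scale θ): mean = kθ, variance = kθ², so CV = 1/√k.
CV = SD/mean = 65/175 = 0.3714, hence k = 1/CV² = 7.25.
Then θ = mean/k = 175/7.25 = 24.1.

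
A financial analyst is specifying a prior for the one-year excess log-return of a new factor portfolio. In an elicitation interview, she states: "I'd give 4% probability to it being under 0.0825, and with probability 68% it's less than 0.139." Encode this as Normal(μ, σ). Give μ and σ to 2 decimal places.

For Normal(μ,σ), the p-quantile is μ + z_p·σ. Here z_{0.04} = -1.751, z_{0.68} = 0.4677.
So 0.0825 = μ − 1.751σ and 0.139 = μ + 0.4677σ.
Subtracting: σ = (0.139 − 0.0825)/(0.4677 − (-1.751)) = 0.03.
Then μ = 0.0825 − (-1.751)·0.03 = 0.13.

μ = 0.13, σ = 0.03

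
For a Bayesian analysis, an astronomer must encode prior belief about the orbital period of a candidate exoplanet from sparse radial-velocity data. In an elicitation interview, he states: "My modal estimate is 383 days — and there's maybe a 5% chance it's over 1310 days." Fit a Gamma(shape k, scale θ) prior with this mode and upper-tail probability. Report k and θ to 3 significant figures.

Gamma(k,θ) with k>1 has mode (k−1)θ, so θ = 383/(k−1).
Need P(X < 1310) = 0.95 with θ tied to k this way. Start at k = 2, θ = 383: P(X<1310) ≈ 0.855.
Too low — raise k to concentrate. Iterating converges to k ≈ 2.71.
Then θ = 383/(2.71−1) ≈ 223.

k ≈ 2.71, θ ≈ 223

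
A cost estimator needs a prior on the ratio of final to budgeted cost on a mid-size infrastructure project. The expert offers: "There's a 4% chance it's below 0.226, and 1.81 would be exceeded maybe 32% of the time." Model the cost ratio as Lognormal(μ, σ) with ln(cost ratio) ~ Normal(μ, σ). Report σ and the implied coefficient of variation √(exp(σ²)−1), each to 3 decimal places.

σ ≈ 0.938, CV ≈ 1.187

If T ~ Lognormal(μ,σ) then ln T ~ Normal(μ,σ), so the p-quantile of ln T is μ + z_p·σ.
ln(0.226) = -1.487 and ln(1.81) = 0.5933; z_{0.04} = -1.751, z_{0.68} = 0.4677.
σ = (0.5933 − -1.487)/(0.4677 − (-1.751)) = 0.938.
μ = -1.487 − (-1.751)·0.938 = 0.155.
CV = √(exp(σ²)−1) = √(exp(0.8796)−1) = 1.187.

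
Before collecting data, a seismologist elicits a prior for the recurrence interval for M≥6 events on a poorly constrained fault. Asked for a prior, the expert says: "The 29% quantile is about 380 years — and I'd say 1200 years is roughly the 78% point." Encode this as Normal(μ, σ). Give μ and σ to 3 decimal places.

The p-quantile of Normal(μ,σ) is μ + z_p·σ, with z_{0.29} = -0.5534 and z_{0.78} = 0.7722.
Eliminate σ: μ = (z₂·x₁ − z₁·x₂)/(z₂ − z₁) = (0.7722·380 − (-0.5534)·1200)/1.326 = 722.323.
Then σ = (x₂ − x₁)/(z₂ − z₁) = (1200 − 380)/1.326 = 618.598.

μ = 722.323, σ = 618.598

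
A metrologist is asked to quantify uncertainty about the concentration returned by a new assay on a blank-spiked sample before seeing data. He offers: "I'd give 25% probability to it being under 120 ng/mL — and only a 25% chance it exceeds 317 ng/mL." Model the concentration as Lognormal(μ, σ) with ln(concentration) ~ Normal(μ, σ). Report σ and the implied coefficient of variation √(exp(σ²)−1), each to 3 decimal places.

σ ≈ 0.720, CV ≈ 0.824

If T ~ Lognormal(μ,σ) then ln T ~ Normal(μ,σ), so the p-quantile of ln T is μ + z_p·σ.
ln(120) = 4.787 and ln(317) = 5.759; z_{0.25} = -0.6745, z_{0.75} = 0.6745.
σ = (5.759 − 4.787)/(0.6745 − (-0.6745)) = 0.720.
μ = 4.787 − (-0.6745)·0.720 = 5.273.
CV = √(exp(σ²)−1) = √(exp(0.5186)−1) = 0.824.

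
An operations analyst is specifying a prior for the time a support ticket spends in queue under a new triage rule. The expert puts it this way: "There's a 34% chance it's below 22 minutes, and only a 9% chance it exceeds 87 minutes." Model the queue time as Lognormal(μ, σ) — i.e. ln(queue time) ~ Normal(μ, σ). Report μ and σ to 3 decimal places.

μ ≈ 3.414, σ ≈ 0.784

If T ~ Lognormal(μ,σ) then ln T ~ Normal(μ,σ), so the p-quantile of ln T is μ + z_p·σ.
ln(22) = 3.091 and ln(87) = 4.466; z_{0.34} = -0.4125, z_{0.91} = 1.341.
σ = (4.466 − 3.091)/(1.341 − (-0.4125)) = 0.784.
μ = 3.091 − (-0.4125)·0.784 = 3.414.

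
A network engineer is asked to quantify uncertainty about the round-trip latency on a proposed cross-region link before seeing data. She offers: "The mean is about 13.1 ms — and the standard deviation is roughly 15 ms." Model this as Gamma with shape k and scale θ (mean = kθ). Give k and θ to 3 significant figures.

k ≈ 0.763, θ ≈ 17.2

For Gamma(k, scale θ): mean = kθ, variance = kθ², so CV = 1/√k.
CV = SD/mean = 15/13.1 = 1.145, hence k = 1/CV² = 0.763.
Then θ = mean/k = 13.1/0.763 = 17.2.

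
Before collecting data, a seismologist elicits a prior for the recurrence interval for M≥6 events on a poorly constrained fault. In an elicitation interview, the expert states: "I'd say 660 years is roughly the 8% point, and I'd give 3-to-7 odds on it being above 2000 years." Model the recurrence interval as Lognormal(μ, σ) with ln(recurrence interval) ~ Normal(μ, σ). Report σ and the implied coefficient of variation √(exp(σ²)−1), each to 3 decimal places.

If T ~ Lognormal(μ,σ) then ln T ~ Normal(μ,σ), so the p-quantile of ln T is μ + z_p·σ.
ln(660) = 6.492 and ln(2000) = 7.601; z_{0.08} = -1.405, z_{0.7} = 0.5244.
σ = (7.601 − 6.492)/(0.5244 − (-1.405)) = 0.575.
μ = 6.492 − (-1.405)·0.575 = 7.300.
CV = √(exp(σ²)−1) = √(exp(0.3302)−1) = 0.625.

σ ≈ 0.575, CV ≈ 0.625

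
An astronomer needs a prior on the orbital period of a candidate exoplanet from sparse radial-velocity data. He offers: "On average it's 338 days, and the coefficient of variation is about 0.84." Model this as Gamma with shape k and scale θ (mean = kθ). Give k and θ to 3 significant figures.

For Gamma(k, scale θ): mean = kθ, variance = kθ², so CV = 1/√k.
CV = 0.84, hence k = 1/CV² = 1.42.
Then θ = mean/k = 338/1.42 = 238.

k ≈ 1.42, θ ≈ 238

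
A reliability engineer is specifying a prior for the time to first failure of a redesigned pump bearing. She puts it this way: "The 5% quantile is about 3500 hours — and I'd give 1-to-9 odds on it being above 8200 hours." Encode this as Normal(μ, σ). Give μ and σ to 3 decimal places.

For Normal(μ,σ), the p-quantile is μ + z_p·σ. Here z_{0.05} = -1.645, z_{0.9} = 1.282.
So 3500 = μ − 1.645σ and 8200 = μ + 1.282σ.
Subtracting: σ = (8200 − 3500)/(1.282 − (-1.645)) = 1606.066.
Then μ = 3500 − (-1.645)·1606.066 = 6141.744.

μ = 6141.744, σ = 1606.066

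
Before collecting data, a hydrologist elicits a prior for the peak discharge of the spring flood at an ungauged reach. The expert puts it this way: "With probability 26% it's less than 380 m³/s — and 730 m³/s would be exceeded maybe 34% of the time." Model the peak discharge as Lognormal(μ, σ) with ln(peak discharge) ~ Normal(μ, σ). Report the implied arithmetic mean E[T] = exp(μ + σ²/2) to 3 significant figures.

If T ~ Lognormal(μ,σ) then ln T ~ Normal(μ,σ), so the p-quantile of ln T is μ + z_p·σ.
ln(380) = 5.94 and ln(730) = 6.593; z_{0.26} = -0.6433, z_{0.66} = 0.4125.
σ = (6.593 − 5.94)/(0.4125 − (-0.6433)) = 0.618.
μ = 5.94 − (-0.6433)·0.618 = 6.338.
E[T] = exp(μ + σ²/2) = exp(6.338 + 0.1912) = 685 m³/s.

E[T] ≈ 685 m³/s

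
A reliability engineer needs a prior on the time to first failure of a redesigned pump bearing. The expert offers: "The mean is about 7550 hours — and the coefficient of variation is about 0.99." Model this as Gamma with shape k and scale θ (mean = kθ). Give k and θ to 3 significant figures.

k ≈ 1.02, θ ≈ 7400

For Gamma(k, scale θ): mean = kθ, variance = kθ², so CV = 1/√k.
CV = 0.99, hence k = 1/CV² = 1.02.
Then θ = mean/k = 7550/1.02 = 7400.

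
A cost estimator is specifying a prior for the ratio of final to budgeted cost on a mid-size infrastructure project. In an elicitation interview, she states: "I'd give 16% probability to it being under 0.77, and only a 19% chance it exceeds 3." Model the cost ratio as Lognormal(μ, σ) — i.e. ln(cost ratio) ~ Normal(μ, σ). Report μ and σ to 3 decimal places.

If T ~ Lognormal(μ,σ) then ln T ~ Normal(μ,σ), so the p-quantile of ln T is μ + z_p·σ.
ln(0.77) = -0.2614 and ln(3) = 1.099; z_{0.16} = -0.9945, z_{0.81} = 0.8779.
σ = (1.099 − -0.2614)/(0.8779 − (-0.9945)) = 0.726.
μ = -0.2614 − (-0.9945)·0.726 = 0.461.

μ ≈ 0.461, σ ≈ 0.726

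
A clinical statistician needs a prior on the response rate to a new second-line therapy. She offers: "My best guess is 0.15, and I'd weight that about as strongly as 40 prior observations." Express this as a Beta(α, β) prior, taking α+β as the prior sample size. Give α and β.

Under the effective-sample-size interpretation, Beta(α, β) has prior mean α/(α+β) and prior sample size α+β.
So α+β = 40 and α/(α+β) = 0.15, giving α = 0.15·40 = 6 and β = 40 − 6 = 34.

α = 6, β = 34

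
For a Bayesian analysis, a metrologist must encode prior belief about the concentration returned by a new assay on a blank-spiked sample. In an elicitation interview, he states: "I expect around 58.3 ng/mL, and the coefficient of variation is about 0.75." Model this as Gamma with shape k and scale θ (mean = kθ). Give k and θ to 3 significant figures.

For Gamma(k, scale θ): mean = kθ, variance = kθ², so CV = 1/√k.
CV = 0.75, hence k = 1/CV² = 1.78.
Then θ = mean/k = 58.3/1.78 = 32.8.

k ≈ 1.78, θ ≈ 32.8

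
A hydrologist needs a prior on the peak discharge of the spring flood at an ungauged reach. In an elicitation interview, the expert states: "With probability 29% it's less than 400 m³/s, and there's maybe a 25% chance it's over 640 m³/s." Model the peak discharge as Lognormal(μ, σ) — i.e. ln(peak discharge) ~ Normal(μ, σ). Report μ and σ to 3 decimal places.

If T ~ Lognormal(μ,σ) then ln T ~ Normal(μ,σ), so the p-quantile of ln T is μ + z_p·σ.
ln(400) = 5.991 and ln(640) = 6.461; z_{0.29} = -0.5534, z_{0.75} = 0.6745.
σ = (6.461 − 5.991)/(0.6745 − (-0.5534)) = 0.383.
μ = 5.991 − (-0.5534)·0.383 = 6.203.

μ ≈ 6.203, σ ≈ 0.383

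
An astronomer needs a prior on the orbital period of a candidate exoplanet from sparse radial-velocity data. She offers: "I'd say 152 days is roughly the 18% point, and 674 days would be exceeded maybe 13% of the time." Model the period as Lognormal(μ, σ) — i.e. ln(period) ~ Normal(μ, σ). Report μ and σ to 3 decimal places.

μ ≈ 5.692, σ ≈ 0.729

If T ~ Lognormal(μ,σ) then ln T ~ Normal(μ,σ), so the p-quantile of ln T is μ + z_p·σ.
ln(152) = 5.024 and ln(674) = 6.513; z_{0.18} = -0.9154, z_{0.87} = 1.126.
σ = (6.513 − 5.024)/(1.126 − (-0.9154)) = 0.729.
μ = 5.024 − (-0.9154)·0.729 = 5.692.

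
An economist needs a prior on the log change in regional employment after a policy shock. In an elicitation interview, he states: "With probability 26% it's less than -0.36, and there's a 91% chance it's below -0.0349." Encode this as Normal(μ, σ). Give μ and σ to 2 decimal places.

The p-quantile of Normal(μ,σ) is μ + z_p·σ, with z_{0.26} = -0.6433 and z_{0.91} = 1.341.
Eliminate σ: μ = (z₂·x₁ − z₁·x₂)/(z₂ − z₁) = (1.341·-0.36 − (-0.6433)·-0.0349)/1.984 = -0.25.
Then σ = (x₂ − x₁)/(z₂ − z₁) = (-0.0349 − -0.36)/1.984 = 0.16.

μ = -0.25, σ = 0.16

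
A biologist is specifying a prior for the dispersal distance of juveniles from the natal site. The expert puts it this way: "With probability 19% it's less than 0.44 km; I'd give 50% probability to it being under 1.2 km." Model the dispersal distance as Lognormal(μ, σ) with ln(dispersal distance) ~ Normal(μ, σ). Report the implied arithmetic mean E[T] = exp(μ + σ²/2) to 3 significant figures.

If T ~ Lognormal(μ,σ) then ln T ~ Normal(μ,σ), so the p-quantile of ln T is μ + z_p·σ.
ln(0.44) = -0.821 and ln(1.2) = 0.1823; z_{0.19} = -0.8779, z_{0.5} = 0.
σ = (0.1823 − -0.821)/(0 − (-0.8779)) = 1.143.
μ = -0.821 − (-0.8779)·1.143 = 0.182.
E[T] = exp(μ + σ²/2) = exp(0.182 + 0.6531) = 2.31 km.

E[T] ≈ 2.31 km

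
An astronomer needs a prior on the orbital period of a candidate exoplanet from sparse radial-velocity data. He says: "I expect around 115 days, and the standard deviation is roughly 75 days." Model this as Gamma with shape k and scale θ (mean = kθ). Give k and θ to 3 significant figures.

k ≈ 2.35, θ ≈ 48.9

For Gamma(k, scale θ): mean = kθ, variance = kθ², so CV = 1/√k.
CV = SD/mean = 75/115 = 0.6522, hence k = 1/CV² = 2.35.
Then θ = mean/k = 115/2.35 = 48.9.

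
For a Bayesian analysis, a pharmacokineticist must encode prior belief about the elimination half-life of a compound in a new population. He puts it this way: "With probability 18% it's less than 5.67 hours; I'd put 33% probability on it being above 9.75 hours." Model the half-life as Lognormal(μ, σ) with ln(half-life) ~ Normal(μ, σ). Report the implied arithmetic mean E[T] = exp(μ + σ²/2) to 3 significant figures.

If T ~ Lognormal(μ,σ) then ln T ~ Normal(μ,σ), so the p-quantile of ln T is μ + z_p·σ.
ln(5.67) = 1.735 and ln(9.75) = 2.277; z_{0.18} = -0.9154, z_{0.67} = 0.4399.
σ = (2.277 − 1.735)/(0.4399 − (-0.9154)) = 0.400.
μ = 1.735 − (-0.9154)·0.400 = 2.101.
E[T] = exp(μ + σ²/2) = exp(2.101 + 0.0800) = 8.86 hours.

E[T] ≈ 8.86 hours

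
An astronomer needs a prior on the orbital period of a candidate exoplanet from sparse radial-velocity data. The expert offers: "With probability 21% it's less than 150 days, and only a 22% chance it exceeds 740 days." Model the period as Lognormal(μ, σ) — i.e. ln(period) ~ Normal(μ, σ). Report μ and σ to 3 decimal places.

μ ≈ 5.826, σ ≈ 1.011

If T ~ Lognormal(μ,σ) then ln T ~ Normal(μ,σ), so the p-quantile of ln T is μ + z_p·σ.
ln(150) = 5.011 and ln(740) = 6.607; z_{0.21} = -0.8064, z_{0.78} = 0.7722.
σ = (6.607 − 5.011)/(0.7722 − (-0.8064)) = 1.011.
μ = 5.011 − (-0.8064)·1.011 = 5.826.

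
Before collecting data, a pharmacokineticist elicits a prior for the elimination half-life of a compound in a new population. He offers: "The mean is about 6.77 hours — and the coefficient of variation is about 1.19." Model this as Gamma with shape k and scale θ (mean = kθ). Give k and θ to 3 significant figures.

k ≈ 0.706, θ ≈ 9.59

For Gamma(k, scale θ): mean = kθ, variance = kθ², so CV = 1/√k.
CV = 1.19, hence k = 1/CV² = 0.706.
Then θ = mean/k = 6.77/0.706 = 9.59.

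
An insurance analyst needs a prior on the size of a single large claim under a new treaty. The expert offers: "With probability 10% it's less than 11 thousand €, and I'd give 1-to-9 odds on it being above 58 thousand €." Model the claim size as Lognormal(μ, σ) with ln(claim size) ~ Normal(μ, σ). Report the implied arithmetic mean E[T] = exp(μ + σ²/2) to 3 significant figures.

E[T] ≈ 31.2 thousand €

If T ~ Lognormal(μ,σ) then ln T ~ Normal(μ,σ), so the p-quantile of ln T is μ + z_p·σ.
ln(11) = 2.398 and ln(58) = 4.06; z_{0.1} = -1.282, z_{0.9} = 1.282.
σ = (4.06 − 2.398)/(1.282 − (-1.282)) = 0.649.
μ = 2.398 − (-1.282)·0.649 = 3.229.
E[T] = exp(μ + σ²/2) = exp(3.229 + 0.2104) = 31.2 thousand €.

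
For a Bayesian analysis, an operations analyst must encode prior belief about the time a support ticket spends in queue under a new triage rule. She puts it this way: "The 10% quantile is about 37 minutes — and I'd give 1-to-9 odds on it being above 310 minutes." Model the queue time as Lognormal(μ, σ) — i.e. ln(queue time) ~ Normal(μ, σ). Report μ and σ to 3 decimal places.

μ ≈ 4.674, σ ≈ 0.829

If T ~ Lognormal(μ,σ) then ln T ~ Normal(μ,σ), so the p-quantile of ln T is μ + z_p·σ.
ln(37) = 3.611 and ln(310) = 5.737; z_{0.1} = -1.282, z_{0.9} = 1.282.
σ = (5.737 − 3.611)/(1.282 − (-1.282)) = 0.829.
μ = 3.611 − (-1.282)·0.829 = 4.674.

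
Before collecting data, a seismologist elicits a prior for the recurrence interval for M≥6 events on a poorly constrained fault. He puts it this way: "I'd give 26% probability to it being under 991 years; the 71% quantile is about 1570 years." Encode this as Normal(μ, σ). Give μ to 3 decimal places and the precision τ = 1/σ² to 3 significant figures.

μ = 1302.262, τ = 4.27e-06

For Normal(μ,σ), the p-quantile is μ + z_p·σ. Here z_{0.26} = -0.6433, z_{0.71} = 0.5534.
So 991 = μ − 0.6433σ and 1570 = μ + 0.5534σ.
Subtracting: σ = (1570 − 991)/(0.5534 − (-0.6433)) = 483.818.
Then μ = 991 − (-0.6433)·483.818 = 1302.262.
Precision τ = 1/σ² = 1/483.8² = 4.27e-06.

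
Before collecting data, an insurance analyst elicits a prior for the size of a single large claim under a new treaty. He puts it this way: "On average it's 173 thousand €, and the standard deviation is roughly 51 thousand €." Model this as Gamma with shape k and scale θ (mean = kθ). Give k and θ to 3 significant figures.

For Gamma(k, scale θ): mean = kθ, variance = kθ², so CV = 1/√k.
CV = SD/mean = 51/173 = 0.2948, hence k = 1/CV² = 11.5.
Then θ = mean/k = 173/11.5 = 15.

k ≈ 11.5, θ ≈ 15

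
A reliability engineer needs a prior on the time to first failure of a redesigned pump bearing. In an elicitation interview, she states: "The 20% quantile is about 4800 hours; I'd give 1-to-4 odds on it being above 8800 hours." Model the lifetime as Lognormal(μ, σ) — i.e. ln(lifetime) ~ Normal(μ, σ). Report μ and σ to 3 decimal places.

μ ≈ 8.779, σ ≈ 0.360

If T ~ Lognormal(μ,σ) then ln T ~ Normal(μ,σ), so the p-quantile of ln T is μ + z_p·σ.
ln(4800) = 8.476 and ln(8800) = 9.083; z_{0.2} = -0.8416, z_{0.8} = 0.8416.
σ = (9.083 − 8.476)/(0.8416 − (-0.8416)) = 0.360.
μ = 8.476 − (-0.8416)·0.360 = 8.779.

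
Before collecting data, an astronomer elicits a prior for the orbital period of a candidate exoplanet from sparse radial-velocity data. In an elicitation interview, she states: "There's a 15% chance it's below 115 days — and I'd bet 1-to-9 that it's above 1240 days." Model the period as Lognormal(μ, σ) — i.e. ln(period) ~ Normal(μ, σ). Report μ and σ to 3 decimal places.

μ ≈ 5.808, σ ≈ 1.026

If T ~ Lognormal(μ,σ) then ln T ~ Normal(μ,σ), so the p-quantile of ln T is μ + z_p·σ.
ln(115) = 4.745 and ln(1240) = 7.123; z_{0.15} = -1.036, z_{0.9} = 1.282.
σ = (7.123 − 4.745)/(1.282 − (-1.036)) = 1.026.
μ = 4.745 − (-1.036)·1.026 = 5.808.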